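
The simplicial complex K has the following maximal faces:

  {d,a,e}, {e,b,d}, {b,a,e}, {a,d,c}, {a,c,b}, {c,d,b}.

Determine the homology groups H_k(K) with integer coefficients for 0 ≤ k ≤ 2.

Order the vertices as a < b < c < d < e. Listing each simplex with vertices in this order, K has dimension 2 with simplices:

  0-simplices (5): a, b, c, d, e
  1-simplices (9): ab, ac, ad, ae, bc, bd, be, cd, de
  2-simplices (6): abc, abe, acd, ade, bcd, bde

Hence C_0 ≅ Z^5, C_1 ≅ Z^9, C_2 ≅ Z^6.

The boundary map ∂_1: C_1 → C_0 sends each edge [p,q] (with p < q) to q − p. For instance
  ∂bd = d − b.
The resulting 5×9 matrix has rank 4, and its Smith normal form has invariant factors (1,1,1,1).

The boundary map ∂_2: C_2 → C_1 sends each 2-simplex [p,q,r] to [q,r] − [p,r] + [p,q]. For instance
  ∂abe = be − ae + ab,
  ∂ade = de − ae + ad.
The 9×6 boundary matrix has rank 5 and Smith normal form diag(1,1,1,1,1).

Now H_k = ker ∂_k / im ∂_{k+1}, so:

  H_0: rank C_0 − rank ∂_1 = 5 − 4 = 1, and the invariant factors of ∂_1 are all 1, so H_0 ≅ Z.
  H_1: rank ker ∂_1 − rank ∂_2 = (9 − 4) − 5 = 0, and the invariant factors of ∂_2 are all 1, so H_1 ≅ 0.
  H_2: rank ker ∂_2 − rank ∂_3 = (6 − 5) − 0 = 1, and there is no ∂_3, so H_2 ≅ Z.

As a check, the Euler characteristic is 5 − 9 + 6 = 2, which agrees with 1 − 0 + 1 = 2.
(K is a triangulation of the 2-sphere S^2.)

H_0 = Z,  H_1 = 0,  H_2 = Z.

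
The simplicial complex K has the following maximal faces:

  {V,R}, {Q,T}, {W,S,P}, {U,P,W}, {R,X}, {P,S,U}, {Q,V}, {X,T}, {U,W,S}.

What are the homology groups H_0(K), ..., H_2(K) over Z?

H_0 = Z^2,  H_1 = Z,  H_2 = Z.

Take the total order P < Q < R < S < T < U < V < W < X on the vertex set. Then K (dimension 2) consists of the simplices:

  0-simplices (9): P, Q, R, S, T, U, V, W, X
  1-simplices (11): PS, PU, PW, QT, QV, RV, RX, SU, SW, TX, UW
  2-simplices (4): PSU, PSW, PUW, SUW

so the chain groups are C_0 ≅ Z^9, C_1 ≅ Z^11, C_2 ≅ Z^4.

The boundary map ∂_1: C_1 → C_0 maps an edge to its endpoints' difference, ∂[p,q] = q − p. For instance
  ∂PU = U − P.
The 9×11 boundary matrix has rank 7 and Smith normal form diag(1,1,1,1,1,1,1).

The boundary map ∂_2: C_2 → C_1 maps a triangle to the signed sum of its edges. For instance
  ∂PSW = SW − PW + PS,
  ∂SUW = UW − SW + SU.
This gives a 11×4 integer matrix of rank 3; reducing to Smith normal form yields diagonal entries (1,1,1).

Computing H_k = (kernel of ∂_k) / (image of ∂_{k+1}):

  H_0: rank C_0 − rank ∂_1 = 9 − 7 = 2, and the invariant factors of ∂_1 are all 1, so H_0 = Z^2.
  H_1: rank ker ∂_1 − rank ∂_2 = (11 − 7) − 3 = 1, and the invariant factors of ∂_2 are all 1, so H_1 = Z.
  H_2: rank ker ∂_2 − rank ∂_3 = (4 − 3) − 0 = 1, and there is no ∂_3, so H_2 = Z.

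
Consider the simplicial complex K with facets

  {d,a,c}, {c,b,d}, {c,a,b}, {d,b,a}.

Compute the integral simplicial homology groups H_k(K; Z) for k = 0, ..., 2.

H_0 ≅ Z,  H_1 = 0,  H_2 ≅ Z.

Order the vertices as a < b < c < d. Listing each simplex with vertices in this order, K has dimension 2 with simplices:

  0-simplices (4): a, b, c, d
  1-simplices (6): ab, ac, ad, bc, bd, cd
  2-simplices (4): abc, abd, acd, bcd

giving chain groups C_0 ≅ Z^4, C_1 ≅ Z^6, C_2 ≅ Z^4.

∂_1: C_1 → C_0 sends each edge [p,q] (with p < q) to q − p. For instance
  ∂ad = d − a.
This gives a 4×6 integer matrix of rank 3; reducing to Smith normal form yields diagonal entries (1,1,1).

The boundary map ∂_2: C_2 → C_1 maps a triangle to the signed sum of its edges. For instance
  ∂acd = cd − ad + ac,
  ∂bcd = cd − bd + bc.
The resulting 6×4 matrix has rank 3, and its Smith normal form has invariant factors (1,1,1).

Computing H_k = (kernel of ∂_k) / (image of ∂_{k+1}):

  H_0: rank C_0 − rank ∂_1 = 4 − 3 = 1, and the invariant factors of ∂_1 are all 1, so H_0 ≅ Z.
  H_1: rank ker ∂_1 − rank ∂_2 = (6 − 3) − 3 = 0, and the invariant factors of ∂_2 are all 1, so H_1 ≅ 0.
  H_2: rank ker ∂_2 − rank ∂_3 = (4 − 3) − 0 = 1, and there is no ∂_3, so H_2 ≅ Z.

As a check, the Euler characteristic is 4 − 6 + 4 = 2, which agrees with 1 − 0 + 1 = 2.
(K is a triangulation of the 2-sphere S^2.)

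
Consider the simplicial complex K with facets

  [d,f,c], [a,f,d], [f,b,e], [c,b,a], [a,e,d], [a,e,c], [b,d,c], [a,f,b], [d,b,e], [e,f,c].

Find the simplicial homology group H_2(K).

H_2 ≅ 0.

K has 6 vertices, 15 edges, 10 triangles.
rank ∂_2 = 10, rank ∂_3 = 0 ⇒ b_2 = 10 − 10 − 0 = 0. So H_2 = 0.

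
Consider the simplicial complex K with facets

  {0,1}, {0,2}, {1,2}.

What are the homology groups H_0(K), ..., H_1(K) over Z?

K has 3 vertices, 3 edges.
rank ∂_0 = 0, rank ∂_1 = 2 ⇒ b_0 = 3 − 0 − 2 = 1; all invariant factors of ∂_1 are 1 so no torsion. So H_0 ≅ Z.
rank ∂_1 = 2, rank ∂_2 = 0 ⇒ b_1 = 3 − 2 − 0 = 1. So H_1 ≅ Z.

H_0 = Z,  H_1 = Z.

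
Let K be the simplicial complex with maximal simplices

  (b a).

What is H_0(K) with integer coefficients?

H_0 ≅ Z.

Fix the vertex order a < b and write every simplex with vertices in increasing order. Then dim K = 1 and the simplices of K are:

  0-simplices (2): a, b
  1-simplices (1): ab

Hence C_0 ≅ Z^2, C_1 ≅ Z^1.

Boundary ∂_1: C_1 → C_0 is given by ∂[p,q] = [q] − [p].
The 2×1 boundary matrix has rank 1 and Smith normal form diag(1).

Computing H_k = (kernel of ∂_k) / (image of ∂_{k+1}):

  H_0: rank C_0 − rank ∂_1 = 2 − 1 = 1, and the invariant factors of ∂_1 are all 1, so H_0 ≅ Z.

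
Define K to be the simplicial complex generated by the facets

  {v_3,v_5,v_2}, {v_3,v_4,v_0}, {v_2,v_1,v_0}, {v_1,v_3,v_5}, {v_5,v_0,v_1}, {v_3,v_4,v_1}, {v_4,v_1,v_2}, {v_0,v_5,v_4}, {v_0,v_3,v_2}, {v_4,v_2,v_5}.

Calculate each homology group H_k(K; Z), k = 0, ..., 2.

We work with the vertex ordering v_0 < v_1 < v_2 < v_3 < v_4 < v_5. The simplices of K, each written with vertices in increasing order, are:

  0-simplices (6): [v_0], [v_1], [v_2], [v_3], [v_4], [v_5]
  1-simplices (15): (15 of them)
  2-simplices (10): [v_0,v_1,v_2], [v_0,v_1,v_5], [v_0,v_2,v_3], [v_0,v_3,v_4], [v_0,v_4,v_5], [v_1,v_2,v_4], [v_1,v_3,v_4], [v_1,v_3,v_5], [v_2,v_3,v_5], [v_2,v_4,v_5]

giving chain groups C_0 ≅ Z^6, C_1 ≅ Z^15, C_2 ≅ Z^10.

The boundary map ∂_1: C_1 → C_0 sends each edge [p,q] (with p < q) to q − p.
This gives a 6×15 integer matrix of rank 5; reducing to Smith normal form yields diagonal entries (1,1,1,1,1).

Boundary ∂_2: C_2 → C_1 maps a triangle to the signed sum of its edges. For instance
  ∂[v_0,v_1,v_5] = [v_1,v_5] − [v_0,v_5] + [v_0,v_1],
  ∂[v_2,v_3,v_5] = [v_3,v_5] − [v_2,v_5] + [v_2,v_3].
The resulting 15×10 matrix has rank 10, and its Smith normal form has invariant factors (1,1,1,1,1,1,1,1,1,2).

Reading off H_k = ker ∂_k / im ∂_{k+1}:

  H_0: rank C_0 − rank ∂_1 = 6 − 5 = 1, and the invariant factors of ∂_1 are all 1, so H_0 = Z.
  H_1: rank ker ∂_1 − rank ∂_2 = (15 − 5) − 10 = 0, and ∂_2 has invariant factor 2 > 1, so H_1 = Z/2.
  H_2: rank ker ∂_2 − rank ∂_3 = (10 − 10) − 0 = 0, and there is no ∂_3, so H_2 = 0.

H_0 = Z,  H_1 = Z/2,  H_2 = 0.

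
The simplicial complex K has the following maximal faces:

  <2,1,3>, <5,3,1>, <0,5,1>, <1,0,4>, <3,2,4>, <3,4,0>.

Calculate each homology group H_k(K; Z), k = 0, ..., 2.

H_0 ≅ Z,  H_1 ≅ Z,  H_2 = 0.

Order the vertices as 0 < 1 < 2 < 3 < 4 < 5. Listing each simplex with vertices in this order, K has dimension 2 with simplices:

  0-simplices (6): [0], [1], [2], [3], [4], [5]
  1-simplices (12): [0,1], [0,3], [0,4], [0,5], [1,2], [1,3], [1,4], [1,5], [2,3], [2,4], [3,4], [3,5]
  2-simplices (6): [0,1,4], [0,1,5], [0,3,4], [1,2,3], [1,3,5], [2,3,4]

so the chain groups are C_0 ≅ Z^6, C_1 ≅ Z^12, C_2 ≅ Z^6.

Boundary ∂_1: C_1 → C_0 sends each edge [p,q] (with p < q) to q − p.
The 6×12 boundary matrix has rank 5 and Smith normal form diag(1,1,1,1,1).

The boundary map ∂_2: C_2 → C_1 acts by ∂[p,q,r] = [q,r] − [p,r] + [p,q]. For instance
  ∂[0,1,5] = [1,5] − [0,5] + [0,1],
  ∂[1,3,5] = [3,5] − [1,5] + [1,3].
This gives a 12×6 integer matrix of rank 6; reducing to Smith normal form yields diagonal entries (1,1,1,1,1,1).

From H_k ≅ ker(∂_k) / im(∂_{k+1}) we obtain:

  H_0: rank C_0 − rank ∂_1 = 6 − 5 = 1, and the invariant factors of ∂_1 are all 1, so H_0 ≅ Z.
  H_1: rank ker ∂_1 − rank ∂_2 = (12 − 5) − 6 = 1, and the invariant factors of ∂_2 are all 1, so H_1 ≅ Z.
  H_2: rank ker ∂_2 − rank ∂_3 = (6 − 6) − 0 = 0, and there is no ∂_3, so H_2 ≅ 0.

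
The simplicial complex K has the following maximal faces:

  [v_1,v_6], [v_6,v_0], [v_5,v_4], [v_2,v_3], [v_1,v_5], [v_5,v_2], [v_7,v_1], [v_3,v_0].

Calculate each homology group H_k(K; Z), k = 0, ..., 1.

Fix the vertex order v_0 < v_1 < v_2 < v_3 < v_4 < v_5 < v_6 < v_7 and write every simplex with vertices in increasing order. Then dim K = 1 and the simplices of K are:

  0-simplices (8): [v_0], [v_1], [v_2], [v_3], [v_4], [v_5], [v_6], [v_7]
  1-simplices (8): [v_0,v_3], [v_0,v_6], [v_1,v_5], [v_1,v_6], [v_1,v_7], [v_2,v_3], [v_2,v_5], [v_4,v_5]

so the chain groups are C_0 ≅ Z^8, C_1 ≅ Z^8.

Boundary ∂_1: C_1 → C_0 maps an edge to its endpoints' difference, ∂[p,q] = q − p.
The resulting 8×8 matrix has rank 7, and its Smith normal form has invariant factors (1,1,1,1,1,1,1).

Reading off H_k = ker ∂_k / im ∂_{k+1}:

  H_0: rank C_0 − rank ∂_1 = 8 − 7 = 1, and the invariant factors of ∂_1 are all 1, so H_0 = Z.
  H_1: rank ker ∂_1 − rank ∂_2 = (8 − 7) − 0 = 1, and there is no ∂_2, so H_1 = Z.

H_0 = Z,  H_1 = Z.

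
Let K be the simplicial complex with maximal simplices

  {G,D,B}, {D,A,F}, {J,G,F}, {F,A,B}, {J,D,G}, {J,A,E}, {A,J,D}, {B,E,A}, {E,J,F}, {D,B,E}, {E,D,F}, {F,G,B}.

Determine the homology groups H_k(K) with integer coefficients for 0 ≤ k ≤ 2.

We work with the vertex ordering A < B < D < E < F < G < J. The simplices of K, each written with vertices in increasing order, are:

  0-simplices (7): A, B, D, E, F, G, J
  1-simplices (18): AB, AD, AE, AF, AJ, BD, BE, BF, BG, DE, DF, DG, DJ, EF, EJ, FG, FJ, GJ
  2-simplices (12): ABE, ABF, ADF, ADJ, AEJ, BDE, BDG, BFG, DEF, DGJ, EFJ, FGJ

so the chain groups are C_0 ≅ Z^7, C_1 ≅ Z^18, C_2 ≅ Z^12.

The boundary map ∂_1: C_1 → C_0 sends each edge [p,q] (with p < q) to q − p. For instance
  ∂DF = F − D.
As a 7×18 matrix over Z this has rank 6, with invariant factors (1,1,1,1,1,1).

Boundary ∂_2: C_2 → C_1 acts by ∂[p,q,r] = [q,r] − [p,r] + [p,q]. For instance
  ∂ABF = BF − AF + AB,
  ∂DGJ = GJ − DJ + DG.
This gives a 18×12 integer matrix of rank 12; reducing to Smith normal form yields diagonal entries (1,1,1,1,1,1,1,1,1,1,1,2).

From H_k ≅ ker(∂_k) / im(∂_{k+1}) we obtain:

  H_0: rank C_0 − rank ∂_1 = 7 − 6 = 1, and the invariant factors of ∂_1 are all 1, so H_0 ≅ Z.
  H_1: rank ker ∂_1 − rank ∂_2 = (18 − 6) − 12 = 0, and ∂_2 has invariant factor 2 > 1, so H_1 ≅ Z/2.
  H_2: rank ker ∂_2 − rank ∂_3 = (12 − 12) − 0 = 0, and there is no ∂_3, so H_2 ≅ 0.

H_0 ≅ Z,  H_1 ≅ Z/2,  H_2 = 0.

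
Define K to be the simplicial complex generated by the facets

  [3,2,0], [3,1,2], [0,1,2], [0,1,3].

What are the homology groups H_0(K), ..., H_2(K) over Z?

H_0 ≅ Z,  H_1 = 0,  H_2 ≅ Z.

Fix the vertex order 0 < 1 < 2 < 3 and write every simplex with vertices in increasing order. Then dim K = 2 and the simplices of K are:

  0-simplices (4): [0], [1], [2], [3]
  1-simplices (6): [0,1], [0,2], [0,3], [1,2], [1,3], [2,3]
  2-simplices (4): [0,1,2], [0,1,3], [0,2,3], [1,2,3]

giving chain groups C_0 ≅ Z^4, C_1 ≅ Z^6, C_2 ≅ Z^4.

∂_1: C_1 → C_0 is given by ∂[p,q] = [q] − [p]. For instance
  ∂[1,2] = [2] − [1].
As a 4×6 matrix over Z this has rank 3, with invariant factors (1,1,1).

Boundary ∂_2: C_2 → C_1 acts by ∂[p,q,r] = [q,r] − [p,r] + [p,q]. For instance
  ∂[1,2,3] = [2,3] − [1,3] + [1,2],
  ∂[0,1,3] = [1,3] − [0,3] + [0,1].
The 6×4 boundary matrix has rank 3 and Smith normal form diag(1,1,1).

Computing H_k = (kernel of ∂_k) / (image of ∂_{k+1}):

  H_0: rank C_0 − rank ∂_1 = 4 − 3 = 1, and the invariant factors of ∂_1 are all 1, so H_0 = Z.
  H_1: rank ker ∂_1 − rank ∂_2 = (6 − 3) − 3 = 0, and the invariant factors of ∂_2 are all 1, so H_1 = 0.
  H_2: rank ker ∂_2 − rank ∂_3 = (4 − 3) − 0 = 1, and there is no ∂_3, so H_2 = Z.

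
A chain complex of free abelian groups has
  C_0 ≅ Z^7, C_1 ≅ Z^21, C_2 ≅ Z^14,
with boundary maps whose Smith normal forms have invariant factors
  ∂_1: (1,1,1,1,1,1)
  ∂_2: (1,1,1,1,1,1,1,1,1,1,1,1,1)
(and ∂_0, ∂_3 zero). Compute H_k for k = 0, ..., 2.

H_0 ≅ Z,  H_1 ≅ Z^2,  H_2 ≅ Z.

H_0: b_0 = 7 − 0 − 6 = 1; torsion from ∂_1 factors > 1: none. So H_0 ≅ Z.
H_1: b_1 = 21 − 6 − 13 = 2; torsion from ∂_2 factors > 1: none. So H_1 ≅ Z^2.
H_2: b_2 = 14 − 13 − 0 = 1; torsion from ∂_3 factors > 1: none. So H_2 ≅ Z.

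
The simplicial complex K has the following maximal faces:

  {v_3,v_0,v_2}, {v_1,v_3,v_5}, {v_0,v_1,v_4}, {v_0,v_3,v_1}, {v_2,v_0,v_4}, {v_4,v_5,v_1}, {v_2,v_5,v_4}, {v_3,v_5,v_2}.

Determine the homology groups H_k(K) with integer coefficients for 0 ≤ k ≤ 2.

H_0 ≅ Z,  H_1 = 0,  H_2 ≅ Z.

Order the vertices as v_0 < v_1 < v_2 < v_3 < v_4 < v_5. Listing each simplex with vertices in this order, K has dimension 2 with simplices:

  0-simplices (6): [v_0], [v_1], [v_2], [v_3], [v_4], [v_5]
  1-simplices (12): [v_0,v_1], [v_0,v_2], [v_0,v_3], [v_0,v_4], [v_1,v_3], [v_1,v_4], [v_1,v_5], [v_2,v_3], [v_2,v_4], [v_2,v_5], [v_3,v_5], [v_4,v_5]
  2-simplices (8): [v_0,v_1,v_3], [v_0,v_1,v_4], [v_0,v_2,v_3], [v_0,v_2,v_4], [v_1,v_3,v_5], [v_1,v_4,v_5], [v_2,v_3,v_5], [v_2,v_4,v_5]

so the chain groups are C_0 ≅ Z^6, C_1 ≅ Z^12, C_2 ≅ Z^8.

∂_1: C_1 → C_0 maps an edge to its endpoints' difference, ∂[p,q] = q − p. For instance
  ∂[v_3,v_5] = [v_5] − [v_3].
The resulting 6×12 matrix has rank 5, and its Smith normal form has invariant factors (1,1,1,1,1).

The boundary map ∂_2: C_2 → C_1 maps a triangle to the signed sum of its edges. For instance
  ∂[v_2,v_3,v_5] = [v_3,v_5] − [v_2,v_5] + [v_2,v_3],
  ∂[v_1,v_3,v_5] = [v_3,v_5] − [v_1,v_5] + [v_1,v_3].
The 12×8 boundary matrix has rank 7 and Smith normal form diag(1,1,1,1,1,1,1).

From H_k ≅ ker(∂_k) / im(∂_{k+1}) we obtain:

  H_0: rank C_0 − rank ∂_1 = 6 − 5 = 1, and the invariant factors of ∂_1 are all 1, so H_0 ≅ Z.
  H_1: rank ker ∂_1 − rank ∂_2 = (12 − 5) − 7 = 0, and the invariant factors of ∂_2 are all 1, so H_1 ≅ 0.
  H_2: rank ker ∂_2 − rank ∂_3 = (8 − 7) − 0 = 1, and there is no ∂_3, so H_2 ≅ Z.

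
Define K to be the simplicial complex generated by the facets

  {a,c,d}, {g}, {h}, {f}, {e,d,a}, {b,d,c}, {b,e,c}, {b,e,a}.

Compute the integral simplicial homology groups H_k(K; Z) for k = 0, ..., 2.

We work with the vertex ordering a < b < c < d < e < f < g < h. The simplices of K, each written with vertices in increasing order, are:

  0-simplices (8): a, b, c, d, e, f, g, h
  1-simplices (10): ab, ac, ad, ae, bc, bd, be, cd, ce, de
  2-simplices (5): abe, acd, ade, bcd, bce

Hence C_0 ≅ Z^8, C_1 ≅ Z^10, C_2 ≅ Z^5.

The boundary map ∂_1: C_1 → C_0 maps an edge to its endpoints' difference, ∂[p,q] = q − p.
This gives a 8×10 integer matrix of rank 4; reducing to Smith normal form yields diagonal entries (1,1,1,1).

The boundary map ∂_2: C_2 → C_1 acts by ∂[p,q,r] = [q,r] − [p,r] + [p,q]. For instance
  ∂ade = de − ae + ad,
  ∂bcd = cd − bd + bc.
This gives a 10×5 integer matrix of rank 5; reducing to Smith normal form yields diagonal entries (1,1,1,1,1).

Now H_k = ker ∂_k / im ∂_{k+1}, so:

  H_0: rank C_0 − rank ∂_1 = 8 − 4 = 4, and the invariant factors of ∂_1 are all 1, so H_0 = Z^4.
  H_1: rank ker ∂_1 − rank ∂_2 = (10 − 4) − 5 = 1, and the invariant factors of ∂_2 are all 1, so H_1 = Z.
  H_2: rank ker ∂_2 − rank ∂_3 = (5 − 5) − 0 = 0, and there is no ∂_3, so H_2 = 0.

As a check, the Euler characteristic is 8 − 10 + 5 = 3, which agrees with 4 − 1 + 0 = 3.

H_0 = Z^4,  H_1 = Z,  H_2 = 0.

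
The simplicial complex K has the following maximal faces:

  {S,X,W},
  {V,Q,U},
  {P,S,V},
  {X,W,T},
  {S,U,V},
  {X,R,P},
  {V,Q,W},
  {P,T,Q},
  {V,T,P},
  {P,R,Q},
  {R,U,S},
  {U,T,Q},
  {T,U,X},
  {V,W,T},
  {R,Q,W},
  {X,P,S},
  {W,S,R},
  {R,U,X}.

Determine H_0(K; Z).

Fix the vertex order P < Q < R < S < T < U < V < W < X and write every simplex with vertices in increasing order. Then dim K = 2 and the simplices of K are:

  0-simplices (9): P, Q, R, S, T, U, V, W, X
  1-simplices (27): PQ, PR, PS, PT, PV, PX, QR, QT, QU, QV, QW, RS, RU, RW, RX, SU, SV, SW, SX, TU, TV, TW, TX, UV, UX, VW, WX
  2-simplices (18): PQR, PQT, PRX, PSV, PSX, PTV, QRW, QTU, QUV, QVW, RSU, RSW, RUX, SUV, SWX, TUX, TVW, TWX

so the chain groups are C_0 ≅ Z^9, C_1 ≅ Z^27, C_2 ≅ Z^18.

The boundary map ∂_1: C_1 → C_0 sends each edge [p,q] (with p < q) to q − p. For instance
  ∂PX = X − P.
This gives a 9×27 integer matrix of rank 8; reducing to Smith normal form yields diagonal entries (1,1,1,1,1,1,1,1).

The boundary map ∂_2: C_2 → C_1 maps a triangle to the signed sum of its edges. For instance
  ∂SUV = UV − SV + SU,
  ∂PSX = SX − PX + PS.
The resulting 27×18 matrix has rank 18, and its Smith normal form has invariant factors (1,1,1,1,1,1,1,1,1,1,1,1,1,1,1,1,1,2).

Now H_k = ker ∂_k / im ∂_{k+1}, so:

  H_0: rank C_0 − rank ∂_1 = 9 − 8 = 1, and the invariant factors of ∂_1 are all 1, so H_0 = Z.

(K is a triangulation of the Klein bottle.)

H_0 ≅ Z.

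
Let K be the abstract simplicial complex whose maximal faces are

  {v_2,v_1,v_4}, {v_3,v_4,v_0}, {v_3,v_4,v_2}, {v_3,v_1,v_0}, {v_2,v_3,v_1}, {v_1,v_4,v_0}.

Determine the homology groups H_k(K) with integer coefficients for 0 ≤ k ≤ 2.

Take the total order v_0 < v_1 < v_2 < v_3 < v_4 on the vertex set. Then K (dimension 2) consists of the simplices:

  0-simplices (5): [v_0], [v_1], [v_2], [v_3], [v_4]
  1-simplices (9): [v_0,v_1], [v_0,v_3], [v_0,v_4], [v_1,v_2], [v_1,v_3], [v_1,v_4], [v_2,v_3], [v_2,v_4], [v_3,v_4]
  2-simplices (6): [v_0,v_1,v_3], [v_0,v_1,v_4], [v_0,v_3,v_4], [v_1,v_2,v_3], [v_1,v_2,v_4], [v_2,v_3,v_4]

so the chain groups are C_0 ≅ Z^5, C_1 ≅ Z^9, C_2 ≅ Z^6.

The boundary map ∂_1: C_1 → C_0 sends each edge [p,q] (with p < q) to q − p.
As a 5×9 matrix over Z this has rank 4, with invariant factors (1,1,1,1).

The boundary map ∂_2: C_2 → C_1 sends each 2-simplex [p,q,r] to [q,r] − [p,r] + [p,q]. For instance
  ∂[v_0,v_3,v_4] = [v_3,v_4] − [v_0,v_4] + [v_0,v_3],
  ∂[v_2,v_3,v_4] = [v_3,v_4] − [v_2,v_4] + [v_2,v_3].
The resulting 9×6 matrix has rank 5, and its Smith normal form has invariant factors (1,1,1,1,1).

From H_k ≅ ker(∂_k) / im(∂_{k+1}) we obtain:

  H_0: rank C_0 − rank ∂_1 = 5 − 4 = 1, and the invariant factors of ∂_1 are all 1, so H_0 = Z.
  H_1: rank ker ∂_1 − rank ∂_2 = (9 − 4) − 5 = 0, and the invariant factors of ∂_2 are all 1, so H_1 = 0.
  H_2: rank ker ∂_2 − rank ∂_3 = (6 − 5) − 0 = 1, and there is no ∂_3, so H_2 = Z.

H_0 = Z,  H_1 = 0,  H_2 = Z.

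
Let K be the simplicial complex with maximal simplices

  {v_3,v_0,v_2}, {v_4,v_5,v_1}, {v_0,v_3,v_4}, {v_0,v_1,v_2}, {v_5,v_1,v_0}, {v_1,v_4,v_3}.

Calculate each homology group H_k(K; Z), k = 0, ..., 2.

H_0 = Z,  H_1 = Z,  H_2 = 0.

We work with the vertex ordering v_0 < v_1 < v_2 < v_3 < v_4 < v_5. The simplices of K, each written with vertices in increasing order, are:

  0-simplices (6): [v_0], [v_1], [v_2], [v_3], [v_4], [v_5]
  1-simplices (12): [v_0,v_1], [v_0,v_2], [v_0,v_3], [v_0,v_4], [v_0,v_5], [v_1,v_2], [v_1,v_3], [v_1,v_4], [v_1,v_5], [v_2,v_3], [v_3,v_4], [v_4,v_5]
  2-simplices (6): [v_0,v_1,v_2], [v_0,v_1,v_5], [v_0,v_2,v_3], [v_0,v_3,v_4], [v_1,v_3,v_4], [v_1,v_4,v_5]

giving chain groups C_0 ≅ Z^6, C_1 ≅ Z^12, C_2 ≅ Z^6.

Boundary ∂_1: C_1 → C_0 is given by ∂[p,q] = [q] − [p]. For instance
  ∂[v_3,v_4] = [v_4] − [v_3].
The 6×12 boundary matrix has rank 5 and Smith normal form diag(1,1,1,1,1).

The boundary map ∂_2: C_2 → C_1 sends each 2-simplex [p,q,r] to [q,r] − [p,r] + [p,q]. For instance
  ∂[v_1,v_4,v_5] = [v_4,v_5] − [v_1,v_5] + [v_1,v_4],
  ∂[v_1,v_3,v_4] = [v_3,v_4] − [v_1,v_4] + [v_1,v_3].
This gives a 12×6 integer matrix of rank 6; reducing to Smith normal form yields diagonal entries (1,1,1,1,1,1).

Now H_k = ker ∂_k / im ∂_{k+1}, so:

  H_0: rank C_0 − rank ∂_1 = 6 − 5 = 1, and the invariant factors of ∂_1 are all 1, so H_0 ≅ Z.
  H_1: rank ker ∂_1 − rank ∂_2 = (12 − 5) − 6 = 1, and the invariant factors of ∂_2 are all 1, so H_1 ≅ Z.
  H_2: rank ker ∂_2 − rank ∂_3 = (6 − 6) − 0 = 0, and there is no ∂_3, so H_2 ≅ 0.

(K is a triangulation of the cylinder S^1 x I.)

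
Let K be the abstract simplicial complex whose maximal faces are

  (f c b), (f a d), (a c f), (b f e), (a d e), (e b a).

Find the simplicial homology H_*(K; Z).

Take the total order a < b < c < d < e < f on the vertex set. Then K (dimension 2) consists of the simplices:

  0-simplices (6): a, b, c, d, e, f
  1-simplices (12): ab, ac, ad, ae, af, bc, be, bf, cf, de, df, ef
  2-simplices (6): abe, acf, ade, adf, bcf, bef

so the chain groups are C_0 ≅ Z^6, C_1 ≅ Z^12, C_2 ≅ Z^6.

Boundary ∂_1: C_1 → C_0 maps an edge to its endpoints' difference, ∂[p,q] = q − p.
The resulting 6×12 matrix has rank 5, and its Smith normal form has invariant factors (1,1,1,1,1).

∂_2: C_2 → C_1 acts by ∂[p,q,r] = [q,r] − [p,r] + [p,q]. For instance
  ∂abe = be − ae + ab,
  ∂acf = cf − af + ac.
This gives a 12×6 integer matrix of rank 6; reducing to Smith normal form yields diagonal entries (1,1,1,1,1,1).

Computing H_k = (kernel of ∂_k) / (image of ∂_{k+1}):

  H_0: rank C_0 − rank ∂_1 = 6 − 5 = 1, and the invariant factors of ∂_1 are all 1, so H_0 ≅ Z.
  H_1: rank ker ∂_1 − rank ∂_2 = (12 − 5) − 6 = 1, and the invariant factors of ∂_2 are all 1, so H_1 ≅ Z.
  H_2: rank ker ∂_2 − rank ∂_3 = (6 − 6) − 0 = 0, and there is no ∂_3, so H_2 ≅ 0.

H_0 = Z,  H_1 = Z,  H_2 = 0.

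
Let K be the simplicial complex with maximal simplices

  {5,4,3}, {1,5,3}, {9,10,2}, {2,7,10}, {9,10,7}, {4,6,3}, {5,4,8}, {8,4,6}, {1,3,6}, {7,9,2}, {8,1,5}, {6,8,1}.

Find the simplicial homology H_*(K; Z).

H_0 = Z^2,  H_1 = 0,  H_2 = Z^2.

We work with the vertex ordering 1 < 2 < 3 < 4 < 5 < 6 < 7 < 8 < 9 < 10. The simplices of K, each written with vertices in increasing order, are:

  0-simplices (10): [1], [2], [3], [4], [5], [6], [7], [8], [9], [10]
  1-simplices (18): [1,3], [1,5], [1,6], [1,8], [2,7], [2,9], [2,10], [3,4], [3,5], [3,6], [4,5], [4,6], [4,8], [5,8], [6,8], [7,9], [7,10], [9,10]
  2-simplices (12): [1,3,5], [1,3,6], [1,5,8], [1,6,8], [2,7,9], [2,7,10], [2,9,10], [3,4,5], [3,4,6], [4,5,8], [4,6,8], [7,9,10]

giving chain groups C_0 ≅ Z^10, C_1 ≅ Z^18, C_2 ≅ Z^12.

Boundary ∂_1: C_1 → C_0 maps an edge to its endpoints' difference, ∂[p,q] = q − p.
This gives a 10×18 integer matrix of rank 8; reducing to Smith normal form yields diagonal entries (1,1,1,1,1,1,1,1).

∂_2: C_2 → C_1 sends each 2-simplex [p,q,r] to [q,r] − [p,r] + [p,q]. For instance
  ∂[4,6,8] = [6,8] − [4,8] + [4,6],
  ∂[2,7,9] = [7,9] − [2,9] + [2,7].
This gives a 18×12 integer matrix of rank 10; reducing to Smith normal form yields diagonal entries (1,1,1,1,1,1,1,1,1,1).

Reading off H_k = ker ∂_k / im ∂_{k+1}:

  H_0: rank C_0 − rank ∂_1 = 10 − 8 = 2, and the invariant factors of ∂_1 are all 1, so H_0 = Z^2.
  H_1: rank ker ∂_1 − rank ∂_2 = (18 − 8) − 10 = 0, and the invariant factors of ∂_2 are all 1, so H_1 = 0.
  H_2: rank ker ∂_2 − rank ∂_3 = (12 − 10) − 0 = 2, and there is no ∂_3, so H_2 = Z^2.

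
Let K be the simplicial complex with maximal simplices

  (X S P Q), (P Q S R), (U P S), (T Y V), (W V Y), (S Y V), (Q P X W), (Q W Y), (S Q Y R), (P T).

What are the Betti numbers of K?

b_0 = 1, b_1 = 1, b_2 = 0, b_3 = 0.

K has 10 vertices, 24 edges, 18 triangles, 4 3-simplices.
rank ∂_0 = 0, rank ∂_1 = 9 ⇒ b_0 = 10 − 0 − 9 = 1; all invariant factors of ∂_1 are 1 so no torsion. So H_0 = Z.
rank ∂_1 = 9, rank ∂_2 = 14 ⇒ b_1 = 24 − 9 − 14 = 1; all invariant factors of ∂_2 are 1 so no torsion. So H_1 = Z.
rank ∂_2 = 14, rank ∂_3 = 4 ⇒ b_2 = 18 − 14 − 4 = 0; all invariant factors of ∂_3 are 1 so no torsion. So H_2 = 0.
rank ∂_3 = 4, rank ∂_4 = 0 ⇒ b_3 = 4 − 4 − 0 = 0. So H_3 = 0.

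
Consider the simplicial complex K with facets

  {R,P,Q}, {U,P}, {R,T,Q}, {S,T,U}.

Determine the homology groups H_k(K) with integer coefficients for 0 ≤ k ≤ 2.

H_0 ≅ Z,  H_1 ≅ Z,  H_2 = 0.

Take the total order P < Q < R < S < T < U on the vertex set. Then K (dimension 2) consists of the simplices:

  0-simplices (6): P, Q, R, S, T, U
  1-simplices (9): PQ, PR, PU, QR, QT, RT, ST, SU, TU
  2-simplices (3): PQR, QRT, STU

Hence C_0 ≅ Z^6, C_1 ≅ Z^9, C_2 ≅ Z^3.

∂_1: C_1 → C_0 is given by ∂[p,q] = [q] − [p].
This gives a 6×9 integer matrix of rank 5; reducing to Smith normal form yields diagonal entries (1,1,1,1,1).

The boundary map ∂_2: C_2 → C_1 acts by ∂[p,q,r] = [q,r] − [p,r] + [p,q]. For instance
  ∂PQR = QR − PR + PQ,
  ∂STU = TU − SU + ST.
The 9×3 boundary matrix has rank 3 and Smith normal form diag(1,1,1).

Reading off H_k = ker ∂_k / im ∂_{k+1}:

  H_0: rank C_0 − rank ∂_1 = 6 − 5 = 1, and the invariant factors of ∂_1 are all 1, so H_0 = Z.
  H_1: rank ker ∂_1 − rank ∂_2 = (9 − 5) − 3 = 1, and the invariant factors of ∂_2 are all 1, so H_1 = Z.
  H_2: rank ker ∂_2 − rank ∂_3 = (3 − 3) − 0 = 0, and there is no ∂_3, so H_2 = 0.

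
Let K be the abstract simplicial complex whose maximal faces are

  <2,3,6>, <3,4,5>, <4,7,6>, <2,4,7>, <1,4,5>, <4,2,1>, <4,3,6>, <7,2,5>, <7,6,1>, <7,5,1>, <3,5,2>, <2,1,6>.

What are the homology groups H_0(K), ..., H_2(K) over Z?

H_0 ≅ Z,  H_1 ≅ Z/2Z,  H_2 = 0.

Order the vertices as 1 < 2 < 3 < 4 < 5 < 6 < 7. Listing each simplex with vertices in this order, K has dimension 2 with simplices:

  0-simplices (7): [1], [2], [3], [4], [5], [6], [7]
  1-simplices (18): [1,2], [1,4], [1,5], [1,6], [1,7], [2,3], [2,4], [2,5], [2,6], [2,7], [3,4], [3,5], [3,6], [4,5], [4,6], [4,7], [5,7], [6,7]
  2-simplices (12): [1,2,4], [1,2,6], [1,4,5], [1,5,7], [1,6,7], [2,3,5], [2,3,6], [2,4,7], [2,5,7], [3,4,5], [3,4,6], [4,6,7]

giving chain groups C_0 ≅ Z^7, C_1 ≅ Z^18, C_2 ≅ Z^12.

∂_1: C_1 → C_0 sends each edge [p,q] (with p < q) to q − p. For instance
  ∂[2,5] = [5] − [2].
The 7×18 boundary matrix has rank 6 and Smith normal form diag(1,1,1,1,1,1).

∂_2: C_2 → C_1 acts by ∂[p,q,r] = [q,r] − [p,r] + [p,q]. For instance
  ∂[1,4,5] = [4,5] − [1,5] + [1,4],
  ∂[2,5,7] = [5,7] − [2,7] + [2,5].
As a 18×12 matrix over Z this has rank 12, with invariant factors (1,1,1,1,1,1,1,1,1,1,1,2).

Reading off H_k = ker ∂_k / im ∂_{k+1}:

  H_0: rank C_0 − rank ∂_1 = 7 − 6 = 1, and the invariant factors of ∂_1 are all 1, so H_0 = Z.
  H_1: rank ker ∂_1 − rank ∂_2 = (18 − 6) − 12 = 0, and ∂_2 has invariant factor 2 > 1, so H_1 = Z/2Z.
  H_2: rank ker ∂_2 − rank ∂_3 = (12 − 12) − 0 = 0, and there is no ∂_3, so H_2 = 0.

(K is a triangulation of the real projective plane RP^2.)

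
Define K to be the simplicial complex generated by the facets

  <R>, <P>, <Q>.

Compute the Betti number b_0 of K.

Fix the vertex order P < Q < R and write every simplex with vertices in increasing order. Then dim K = 0 and the simplices of K are:

  0-simplices (3): P, Q, R

Hence C_0 ≅ Z^3.

Now H_k = ker ∂_k / im ∂_{k+1}, so:

  H_0: rank C_0 − rank ∂_1 = 3 − 0 = 3, and there is no ∂_1, so H_0 = Z^3.

Hence the Betti numbers are b_0 = 3.

b_0 = 3.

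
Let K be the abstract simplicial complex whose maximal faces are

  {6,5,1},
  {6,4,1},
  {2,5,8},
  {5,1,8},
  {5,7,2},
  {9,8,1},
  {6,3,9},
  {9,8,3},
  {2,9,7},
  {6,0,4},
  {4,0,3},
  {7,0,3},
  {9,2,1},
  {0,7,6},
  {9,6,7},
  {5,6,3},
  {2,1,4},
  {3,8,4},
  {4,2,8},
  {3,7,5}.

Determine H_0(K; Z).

H_0 = Z.

Fix the vertex order 0 < 1 < 2 < 3 < 4 < 5 < 6 < 7 < 8 < 9 and write every simplex with vertices in increasing order. Then dim K = 2 and the simplices of K are:

  0-simplices (10): [0], [1], [2], [3], [4], [5], [6], [7], [8], [9]
  1-simplices (30): (30 of them)
  2-simplices (20): (20 of them)

giving chain groups C_0 ≅ Z^10, C_1 ≅ Z^30, C_2 ≅ Z^20.

∂_1: C_1 → C_0 maps an edge to its endpoints' difference, ∂[p,q] = q − p. For instance
  ∂[0,7] = [7] − [0].
The 10×30 boundary matrix has rank 9 and Smith normal form diag(1,1,1,1,1,1,1,1,1).

∂_2: C_2 → C_1 sends each 2-simplex [p,q,r] to [q,r] − [p,r] + [p,q]. For instance
  ∂[1,2,9] = [2,9] − [1,9] + [1,2],
  ∂[3,4,8] = [4,8] − [3,8] + [3,4].
The 30×20 boundary matrix has rank 20 and Smith normal form diag(1,1,1,1,1,1,1,1,1,1,1,1,1,1,1,1,1,1,1,2).

Reading off H_k = ker ∂_k / im ∂_{k+1}:

  H_0: rank C_0 − rank ∂_1 = 10 − 9 = 1, and the invariant factors of ∂_1 are all 1, so H_0 = Z.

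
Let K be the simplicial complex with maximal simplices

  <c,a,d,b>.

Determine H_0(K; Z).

K has 4 vertices, 6 edges, 4 triangles, 1 3-simplex.
rank ∂_0 = 0, rank ∂_1 = 3 ⇒ b_0 = 4 − 0 − 3 = 1; all invariant factors of ∂_1 are 1 so no torsion. So H_0 = Z.

H_0 = Z.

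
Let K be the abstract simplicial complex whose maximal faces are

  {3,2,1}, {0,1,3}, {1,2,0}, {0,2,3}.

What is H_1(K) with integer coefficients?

H_1 = 0.

Fix the vertex order 0 < 1 < 2 < 3 and write every simplex with vertices in increasing order. Then dim K = 2 and the simplices of K are:

  0-simplices (4): [0], [1], [2], [3]
  1-simplices (6): [0,1], [0,2], [0,3], [1,2], [1,3], [2,3]
  2-simplices (4): [0,1,2], [0,1,3], [0,2,3], [1,2,3]

Hence C_0 ≅ Z^4, C_1 ≅ Z^6, C_2 ≅ Z^4.

∂_1: C_1 → C_0 is given by ∂[p,q] = [q] − [p].
This gives a 4×6 integer matrix of rank 3; reducing to Smith normal form yields diagonal entries (1,1,1).

∂_2: C_2 → C_1 sends each 2-simplex [p,q,r] to [q,r] − [p,r] + [p,q]. For instance
  ∂[0,1,2] = [1,2] − [0,2] + [0,1],
  ∂[0,2,3] = [2,3] − [0,3] + [0,2].
The 6×4 boundary matrix has rank 3 and Smith normal form diag(1,1,1).

Computing H_k = (kernel of ∂_k) / (image of ∂_{k+1}):

  H_1: rank ker ∂_1 − rank ∂_2 = (6 − 3) − 3 = 0, and the invariant factors of ∂_2 are all 1, so H_1 = 0.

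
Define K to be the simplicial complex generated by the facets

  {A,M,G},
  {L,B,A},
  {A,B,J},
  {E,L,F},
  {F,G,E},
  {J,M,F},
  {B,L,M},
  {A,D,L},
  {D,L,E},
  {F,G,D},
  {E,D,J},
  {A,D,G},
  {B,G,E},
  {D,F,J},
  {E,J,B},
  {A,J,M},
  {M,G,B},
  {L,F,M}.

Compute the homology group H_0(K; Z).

Take the total order A < B < D < E < F < G < J < L < M on the vertex set. Then K (dimension 2) consists of the simplices:

  0-simplices (9): A, B, D, E, F, G, J, L, M
  1-simplices (27): AB, AD, AG, AJ, AL, AM, BE, BG, BJ, BL, BM, DE, DF, DG, DJ, DL, EF, EG, EJ, EL, FG, FJ, FL, FM, GM, JM, LM
  2-simplices (18): ABJ, ABL, ADG, ADL, AGM, AJM, BEG, BEJ, BGM, BLM, DEJ, DEL, DFG, DFJ, EFG, EFL, FJM, FLM

giving chain groups C_0 ≅ Z^9, C_1 ≅ Z^27, C_2 ≅ Z^18.

Boundary ∂_1: C_1 → C_0 maps an edge to its endpoints' difference, ∂[p,q] = q − p.
This gives a 9×27 integer matrix of rank 8; reducing to Smith normal form yields diagonal entries (1,1,1,1,1,1,1,1).

The boundary map ∂_2: C_2 → C_1 maps a triangle to the signed sum of its edges. For instance
  ∂AGM = GM − AM + AG,
  ∂DFG = FG − DG + DF.
This gives a 27×18 integer matrix of rank 18; reducing to Smith normal form yields diagonal entries (1,1,1,1,1,1,1,1,1,1,1,1,1,1,1,1,1,2).

Computing H_k = (kernel of ∂_k) / (image of ∂_{k+1}):

  H_0: rank C_0 − rank ∂_1 = 9 − 8 = 1, and the invariant factors of ∂_1 are all 1, so H_0 ≅ Z.

H_0 = Z.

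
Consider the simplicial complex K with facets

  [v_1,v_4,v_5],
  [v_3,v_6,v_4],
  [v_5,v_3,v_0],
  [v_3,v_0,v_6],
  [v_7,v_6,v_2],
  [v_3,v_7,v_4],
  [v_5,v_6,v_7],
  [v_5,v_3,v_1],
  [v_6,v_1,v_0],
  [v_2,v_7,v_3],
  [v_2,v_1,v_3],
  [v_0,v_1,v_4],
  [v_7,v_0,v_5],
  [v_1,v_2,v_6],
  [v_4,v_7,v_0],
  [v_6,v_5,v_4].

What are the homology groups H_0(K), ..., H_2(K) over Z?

H_0 = Z,  H_1 = Z^2,  H_2 = Z.

K has 8 vertices, 24 edges, 16 triangles.
rank ∂_0 = 0, rank ∂_1 = 7 ⇒ b_0 = 8 − 0 − 7 = 1; all invariant factors of ∂_1 are 1 so no torsion. So H_0 ≅ Z.
rank ∂_1 = 7, rank ∂_2 = 15 ⇒ b_1 = 24 − 7 − 15 = 2; all invariant factors of ∂_2 are 1 so no torsion. So H_1 ≅ Z^2.
rank ∂_2 = 15, rank ∂_3 = 0 ⇒ b_2 = 16 − 15 − 0 = 1. So H_2 ≅ Z.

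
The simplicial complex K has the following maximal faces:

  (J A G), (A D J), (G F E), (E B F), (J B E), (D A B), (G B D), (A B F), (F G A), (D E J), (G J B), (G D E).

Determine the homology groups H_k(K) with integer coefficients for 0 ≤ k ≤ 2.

H_0 ≅ Z,  H_1 ≅ Z/2,  H_2 = 0.

Fix the vertex order A < B < D < E < F < G < J and write every simplex with vertices in increasing order. Then dim K = 2 and the simplices of K are:

  0-simplices (7): A, B, D, E, F, G, J
  1-simplices (18): AB, AD, AF, AG, AJ, BD, BE, BF, BG, BJ, DE, DG, DJ, EF, EG, EJ, FG, GJ
  2-simplices (12): ABD, ABF, ADJ, AFG, AGJ, BDG, BEF, BEJ, BGJ, DEG, DEJ, EFG

so the chain groups are C_0 ≅ Z^7, C_1 ≅ Z^18, C_2 ≅ Z^12.

The boundary map ∂_1: C_1 → C_0 is given by ∂[p,q] = [q] − [p].
As a 7×18 matrix over Z this has rank 6, with invariant factors (1,1,1,1,1,1).

Boundary ∂_2: C_2 → C_1 maps a triangle to the signed sum of its edges. For instance
  ∂AGJ = GJ − AJ + AG,
  ∂ADJ = DJ − AJ + AD.
The resulting 18×12 matrix has rank 12, and its Smith normal form has invariant factors (1,1,1,1,1,1,1,1,1,1,1,2).

Now H_k = ker ∂_k / im ∂_{k+1}, so:

  H_0: rank C_0 − rank ∂_1 = 7 − 6 = 1, and the invariant factors of ∂_1 are all 1, so H_0 ≅ Z.
  H_1: rank ker ∂_1 − rank ∂_2 = (18 − 6) − 12 = 0, and ∂_2 has invariant factor 2 > 1, so H_1 ≅ Z/2.
  H_2: rank ker ∂_2 − rank ∂_3 = (12 − 12) − 0 = 0, and there is no ∂_3, so H_2 ≅ 0.

As a check, the Euler characteristic is 7 − 18 + 12 = 1, which agrees with 1 − 0 + 0 = 1.
(K is a triangulation of the real projective plane RP^2.)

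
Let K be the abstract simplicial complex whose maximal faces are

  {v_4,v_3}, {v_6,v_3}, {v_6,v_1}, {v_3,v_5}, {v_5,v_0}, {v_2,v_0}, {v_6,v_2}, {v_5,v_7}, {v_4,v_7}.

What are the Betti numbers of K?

b_0 = 1, b_1 = 2.

We work with the vertex ordering v_0 < v_1 < v_2 < v_3 < v_4 < v_5 < v_6 < v_7. The simplices of K, each written with vertices in increasing order, are:

  0-simplices (8): [v_0], [v_1], [v_2], [v_3], [v_4], [v_5], [v_6], [v_7]
  1-simplices (9): [v_0,v_2], [v_0,v_5], [v_1,v_6], [v_2,v_6], [v_3,v_4], [v_3,v_5], [v_3,v_6], [v_4,v_7], [v_5,v_7]

Hence C_0 ≅ Z^8, C_1 ≅ Z^9.

Boundary ∂_1: C_1 → C_0 maps an edge to its endpoints' difference, ∂[p,q] = q − p. For instance
  ∂[v_1,v_6] = [v_6] − [v_1].
The 8×9 boundary matrix has rank 7 and Smith normal form diag(1,1,1,1,1,1,1).

Computing H_k = (kernel of ∂_k) / (image of ∂_{k+1}):

  H_0: rank C_0 − rank ∂_1 = 8 − 7 = 1, and the invariant factors of ∂_1 are all 1, so H_0 ≅ Z.
  H_1: rank ker ∂_1 − rank ∂_2 = (9 − 7) − 0 = 2, and there is no ∂_2, so H_1 ≅ Z^2.

Hence the Betti numbers are b_0 = 1, b_1 = 2.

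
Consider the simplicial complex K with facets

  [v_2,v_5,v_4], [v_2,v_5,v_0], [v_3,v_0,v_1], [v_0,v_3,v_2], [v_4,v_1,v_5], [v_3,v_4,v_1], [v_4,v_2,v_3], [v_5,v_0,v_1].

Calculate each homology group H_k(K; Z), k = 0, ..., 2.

We work with the vertex ordering v_0 < v_1 < v_2 < v_3 < v_4 < v_5. The simplices of K, each written with vertices in increasing order, are:

  0-simplices (6): [v_0], [v_1], [v_2], [v_3], [v_4], [v_5]
  1-simplices (12): [v_0,v_1], [v_0,v_2], [v_0,v_3], [v_0,v_5], [v_1,v_3], [v_1,v_4], [v_1,v_5], [v_2,v_3], [v_2,v_4], [v_2,v_5], [v_3,v_4], [v_4,v_5]
  2-simplices (8): [v_0,v_1,v_3], [v_0,v_1,v_5], [v_0,v_2,v_3], [v_0,v_2,v_5], [v_1,v_3,v_4], [v_1,v_4,v_5], [v_2,v_3,v_4], [v_2,v_4,v_5]

so the chain groups are C_0 ≅ Z^6, C_1 ≅ Z^12, C_2 ≅ Z^8.

Boundary ∂_1: C_1 → C_0 sends each edge [p,q] (with p < q) to q − p. For instance
  ∂[v_0,v_3] = [v_3] − [v_0].
This gives a 6×12 integer matrix of rank 5; reducing to Smith normal form yields diagonal entries (1,1,1,1,1).

Boundary ∂_2: C_2 → C_1 maps a triangle to the signed sum of its edges. For instance
  ∂[v_1,v_4,v_5] = [v_4,v_5] − [v_1,v_5] + [v_1,v_4],
  ∂[v_0,v_1,v_5] = [v_1,v_5] − [v_0,v_5] + [v_0,v_1].
This gives a 12×8 integer matrix of rank 7; reducing to Smith normal form yields diagonal entries (1,1,1,1,1,1,1).

From H_k ≅ ker(∂_k) / im(∂_{k+1}) we obtain:

  H_0: rank C_0 − rank ∂_1 = 6 − 5 = 1, and the invariant factors of ∂_1 are all 1, so H_0 = Z.
  H_1: rank ker ∂_1 − rank ∂_2 = (12 − 5) − 7 = 0, and the invariant factors of ∂_2 are all 1, so H_1 = 0.
  H_2: rank ker ∂_2 − rank ∂_3 = (8 − 7) − 0 = 1, and there is no ∂_3, so H_2 = Z.

As a check, the Euler characteristic is 6 − 12 + 8 = 2, which agrees with 1 − 0 + 1 = 2.
(K is a triangulation of the 2-sphere S^2.)

H_0 = Z,  H_1 = 0,  H_2 = Z.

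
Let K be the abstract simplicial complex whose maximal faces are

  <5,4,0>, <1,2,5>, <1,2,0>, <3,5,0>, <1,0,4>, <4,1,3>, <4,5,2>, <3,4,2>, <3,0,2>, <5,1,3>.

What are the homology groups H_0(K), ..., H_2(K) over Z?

Fix the vertex order 0 < 1 < 2 < 3 < 4 < 5 and write every simplex with vertices in increasing order. Then dim K = 2 and the simplices of K are:

  0-simplices (6): [0], [1], [2], [3], [4], [5]
  1-simplices (15): [0,1], [0,2], [0,3], [0,4], [0,5], [1,2], [1,3], [1,4], [1,5], [2,3], [2,4], [2,5], [3,4], [3,5], [4,5]
  2-simplices (10): [0,1,2], [0,1,4], [0,2,3], [0,3,5], [0,4,5], [1,2,5], [1,3,4], [1,3,5], [2,3,4], [2,4,5]

giving chain groups C_0 ≅ Z^6, C_1 ≅ Z^15, C_2 ≅ Z^10.

The boundary map ∂_1: C_1 → C_0 sends each edge [p,q] (with p < q) to q − p. For instance
  ∂[4,5] = [5] − [4].
As a 6×15 matrix over Z this has rank 5, with invariant factors (1,1,1,1,1).

The boundary map ∂_2: C_2 → C_1 sends each 2-simplex [p,q,r] to [q,r] − [p,r] + [p,q]. For instance
  ∂[0,4,5] = [4,5] − [0,5] + [0,4],
  ∂[0,1,2] = [1,2] − [0,2] + [0,1].
As a 15×10 matrix over Z this has rank 10, with invariant factors (1,1,1,1,1,1,1,1,1,2).

Reading off H_k = ker ∂_k / im ∂_{k+1}:

  H_0: rank C_0 − rank ∂_1 = 6 − 5 = 1, and the invariant factors of ∂_1 are all 1, so H_0 ≅ Z.
  H_1: rank ker ∂_1 − rank ∂_2 = (15 − 5) − 10 = 0, and ∂_2 has invariant factor 2 > 1, so H_1 ≅ Z/2.
  H_2: rank ker ∂_2 − rank ∂_3 = (10 − 10) − 0 = 0, and there is no ∂_3, so H_2 ≅ 0.

H_0 ≅ Z,  H_1 ≅ Z/2,  H_2 = 0.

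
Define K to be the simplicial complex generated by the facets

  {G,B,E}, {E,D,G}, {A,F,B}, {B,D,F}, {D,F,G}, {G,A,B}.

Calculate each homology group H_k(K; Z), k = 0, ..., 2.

Order the vertices as A < B < D < E < F < G. Listing each simplex with vertices in this order, K has dimension 2 with simplices:

  0-simplices (6): A, B, D, E, F, G
  1-simplices (12): AB, AF, AG, BD, BE, BF, BG, DE, DF, DG, EG, FG
  2-simplices (6): ABF, ABG, BDF, BEG, DEG, DFG

giving chain groups C_0 ≅ Z^6, C_1 ≅ Z^12, C_2 ≅ Z^6.

The boundary map ∂_1: C_1 → C_0 maps an edge to its endpoints' difference, ∂[p,q] = q − p.
As a 6×12 matrix over Z this has rank 5, with invariant factors (1,1,1,1,1).

∂_2: C_2 → C_1 sends each 2-simplex [p,q,r] to [q,r] − [p,r] + [p,q]. For instance
  ∂DEG = EG − DG + DE,
  ∂DFG = FG − DG + DF.
This gives a 12×6 integer matrix of rank 6; reducing to Smith normal form yields diagonal entries (1,1,1,1,1,1).

From H_k ≅ ker(∂_k) / im(∂_{k+1}) we obtain:

  H_0: rank C_0 − rank ∂_1 = 6 − 5 = 1, and the invariant factors of ∂_1 are all 1, so H_0 ≅ Z.
  H_1: rank ker ∂_1 − rank ∂_2 = (12 − 5) − 6 = 1, and the invariant factors of ∂_2 are all 1, so H_1 ≅ Z.
  H_2: rank ker ∂_2 − rank ∂_3 = (6 − 6) − 0 = 0, and there is no ∂_3, so H_2 ≅ 0.

As a check, the Euler characteristic is 6 − 12 + 6 = 0, which agrees with 1 − 1 + 0 = 0.
(K is a triangulation of the cylinder S^1 x I.)

H_0 ≅ Z,  H_1 ≅ Z,  H_2 = 0.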